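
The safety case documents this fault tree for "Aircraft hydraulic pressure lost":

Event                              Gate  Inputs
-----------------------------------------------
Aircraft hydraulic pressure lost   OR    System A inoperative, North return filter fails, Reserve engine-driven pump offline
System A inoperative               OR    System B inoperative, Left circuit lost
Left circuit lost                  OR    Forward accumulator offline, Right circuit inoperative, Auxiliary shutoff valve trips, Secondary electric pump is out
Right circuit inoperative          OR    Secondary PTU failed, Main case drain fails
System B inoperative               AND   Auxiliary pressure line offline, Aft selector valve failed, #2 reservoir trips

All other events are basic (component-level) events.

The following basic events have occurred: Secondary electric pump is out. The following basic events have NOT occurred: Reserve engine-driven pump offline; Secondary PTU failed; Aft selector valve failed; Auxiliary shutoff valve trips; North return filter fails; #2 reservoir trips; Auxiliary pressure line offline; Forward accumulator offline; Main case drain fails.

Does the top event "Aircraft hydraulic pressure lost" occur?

Yes

System B inoperative [AND]: Auxiliary pressure line offline=not, Aft selector valve failed=not, #2 reservoir trips=not → not all inputs occur → does not occur.
Right circuit inoperative [OR]: Secondary PTU failed=not, Main case drain fails=not → no input occurs → does not occur.
Left circuit lost [OR]: Forward accumulator offline=not, Right circuit inoperative=not, Auxiliary shutoff valve trips=not, Secondary electric pump is out=occurs → at least one input occurs → occurs.
System A inoperative [OR]: System B inoperative=not, Left circuit lost=occurs → at least one input occurs → occurs.
Aircraft hydraulic pressure lost [OR]: System A inoperative=occurs, North return filter fails=not, Reserve engine-driven pump offline=not → at least one input occurs → occurs.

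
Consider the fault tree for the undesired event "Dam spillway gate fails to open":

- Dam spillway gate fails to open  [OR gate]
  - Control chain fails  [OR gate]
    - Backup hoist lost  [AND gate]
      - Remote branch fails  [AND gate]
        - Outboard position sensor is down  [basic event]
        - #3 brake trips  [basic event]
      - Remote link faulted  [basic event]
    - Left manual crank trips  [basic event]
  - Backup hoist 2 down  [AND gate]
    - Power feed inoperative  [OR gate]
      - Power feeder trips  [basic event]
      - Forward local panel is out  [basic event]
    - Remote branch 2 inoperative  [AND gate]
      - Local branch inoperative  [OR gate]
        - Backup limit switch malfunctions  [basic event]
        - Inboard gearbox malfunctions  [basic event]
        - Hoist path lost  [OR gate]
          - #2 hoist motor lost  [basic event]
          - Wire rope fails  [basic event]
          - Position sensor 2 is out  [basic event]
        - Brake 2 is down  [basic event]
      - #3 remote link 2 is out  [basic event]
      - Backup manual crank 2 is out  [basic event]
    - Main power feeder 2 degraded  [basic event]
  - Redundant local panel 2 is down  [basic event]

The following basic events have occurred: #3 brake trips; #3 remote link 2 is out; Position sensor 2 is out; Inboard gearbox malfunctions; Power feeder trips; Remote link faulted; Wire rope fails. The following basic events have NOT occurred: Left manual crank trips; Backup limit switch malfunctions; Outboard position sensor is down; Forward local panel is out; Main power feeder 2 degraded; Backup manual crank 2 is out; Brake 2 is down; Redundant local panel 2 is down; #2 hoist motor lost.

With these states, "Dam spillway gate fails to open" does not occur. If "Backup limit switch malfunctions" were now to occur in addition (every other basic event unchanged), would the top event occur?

Counterfactual: set "Backup limit switch malfunctions" to occurred.
Remote branch fails [AND]: Outboard position sensor is down=not, #3 brake trips=occurs → not all inputs occur → does not occur.
Backup hoist lost [AND]: Remote branch fails=not, Remote link faulted=occurs → not all inputs occur → does not occur.
Control chain fails [OR]: Backup hoist lost=not, Left manual crank trips=not → no input occurs → does not occur.
Power feed inoperative [OR]: Power feeder trips=occurs, Forward local panel is out=not → at least one input occurs → occurs.
Hoist path lost [OR]: #2 hoist motor lost=not, Wire rope fails=occurs, Position sensor 2 is out=occurs → at least one input occurs → occurs.
Local branch inoperative [OR]: Backup limit switch malfunctions=occurs, Inboard gearbox malfunctions=occurs, Hoist path lost=occurs, Brake 2 is down=not → at least one input occurs → occurs.
Remote branch 2 inoperative [AND]: Local branch inoperative=occurs, #3 remote link 2 is out=occurs, Backup manual crank 2 is out=not → not all inputs occur → does not occur.
Backup hoist 2 down [AND]: Power feed inoperative=occurs, Remote branch 2 inoperative=not, Main power feeder 2 degraded=not → not all inputs occur → does not occur.
Dam spillway gate fails to open [OR]: Control chain fails=not, Backup hoist 2 down=not, Redundant local panel 2 is down=not → no input occurs → does not occur.

No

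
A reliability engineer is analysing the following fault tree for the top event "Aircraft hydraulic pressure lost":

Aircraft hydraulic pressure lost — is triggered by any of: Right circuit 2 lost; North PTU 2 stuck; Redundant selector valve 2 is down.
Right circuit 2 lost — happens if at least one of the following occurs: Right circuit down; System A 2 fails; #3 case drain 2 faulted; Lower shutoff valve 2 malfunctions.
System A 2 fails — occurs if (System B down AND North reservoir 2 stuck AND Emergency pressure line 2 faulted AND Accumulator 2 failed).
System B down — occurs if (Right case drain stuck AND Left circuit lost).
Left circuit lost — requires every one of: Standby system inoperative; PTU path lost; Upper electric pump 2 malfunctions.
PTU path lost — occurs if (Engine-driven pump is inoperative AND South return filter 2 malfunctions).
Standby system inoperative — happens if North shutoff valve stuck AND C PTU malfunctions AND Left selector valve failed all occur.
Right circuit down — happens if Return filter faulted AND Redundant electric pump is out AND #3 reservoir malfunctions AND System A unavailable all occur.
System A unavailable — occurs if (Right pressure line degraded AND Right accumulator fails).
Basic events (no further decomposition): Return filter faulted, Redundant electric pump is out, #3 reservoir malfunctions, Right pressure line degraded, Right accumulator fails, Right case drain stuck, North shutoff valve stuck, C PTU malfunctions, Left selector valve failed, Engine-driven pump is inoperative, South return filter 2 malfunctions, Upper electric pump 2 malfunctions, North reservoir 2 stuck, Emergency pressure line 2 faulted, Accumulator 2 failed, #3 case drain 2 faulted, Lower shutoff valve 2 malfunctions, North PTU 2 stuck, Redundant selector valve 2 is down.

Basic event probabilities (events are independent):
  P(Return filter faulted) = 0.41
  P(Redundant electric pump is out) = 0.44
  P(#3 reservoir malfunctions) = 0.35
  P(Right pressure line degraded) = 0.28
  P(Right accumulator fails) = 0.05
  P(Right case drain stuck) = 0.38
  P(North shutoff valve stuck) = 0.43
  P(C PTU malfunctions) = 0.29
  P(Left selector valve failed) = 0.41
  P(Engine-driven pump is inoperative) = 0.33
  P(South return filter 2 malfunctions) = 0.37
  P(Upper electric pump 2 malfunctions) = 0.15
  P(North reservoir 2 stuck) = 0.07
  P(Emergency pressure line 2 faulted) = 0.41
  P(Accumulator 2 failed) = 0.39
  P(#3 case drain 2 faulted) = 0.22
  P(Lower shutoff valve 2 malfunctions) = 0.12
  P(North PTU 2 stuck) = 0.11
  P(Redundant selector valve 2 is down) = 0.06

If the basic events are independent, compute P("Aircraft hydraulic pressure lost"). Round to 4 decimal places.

P(System A unavailable) [AND] = 0.28 × 0.05 = 0.014000
P(Right circuit down) [AND] = 0.41 × 0.44 × 0.35 × 0.014000 = 0.000884
P(Standby system inoperative) [AND] = 0.43 × 0.29 × 0.41 = 0.051127
P(PTU path lost) [AND] = 0.33 × 0.37 = 0.122100
P(Left circuit lost) [AND] = 0.051127 × 0.122100 × 0.15 = 0.000936
P(System B down) [AND] = 0.38 × 0.000936 = 0.000356
P(System A 2 fails) [AND] = 0.000356 × 0.07 × 0.41 × 0.39 = 0.000004
P(Right circuit 2 lost) [OR] = 1 − (1−0.000884) × (1−0.000004) × (1−0.22) × (1−0.12) = 0.314210
P(Aircraft hydraulic pressure lost) [OR] = 1 − (1−0.314210) × (1−0.11) × (1−0.06) = 0.426268
Rounded to 4 decimal places: P(Aircraft hydraulic pressure lost) ≈ 0.4263.

0.4263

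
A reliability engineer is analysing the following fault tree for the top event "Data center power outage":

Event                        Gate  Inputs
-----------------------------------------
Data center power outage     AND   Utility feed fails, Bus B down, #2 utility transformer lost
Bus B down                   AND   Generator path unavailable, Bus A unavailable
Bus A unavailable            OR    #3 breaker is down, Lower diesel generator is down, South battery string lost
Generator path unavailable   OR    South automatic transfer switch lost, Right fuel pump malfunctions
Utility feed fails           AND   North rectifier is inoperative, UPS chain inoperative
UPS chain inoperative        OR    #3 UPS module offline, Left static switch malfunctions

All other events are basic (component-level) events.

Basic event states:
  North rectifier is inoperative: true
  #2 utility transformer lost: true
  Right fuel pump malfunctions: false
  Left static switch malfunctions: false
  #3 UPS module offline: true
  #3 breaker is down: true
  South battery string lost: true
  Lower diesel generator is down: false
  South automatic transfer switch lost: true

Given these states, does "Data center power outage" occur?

Yes

UPS chain inoperative [OR]: #3 UPS module offline=occurs, Left static switch malfunctions=not → at least one input occurs → occurs.
Utility feed fails [AND]: North rectifier is inoperative=occurs, UPS chain inoperative=occurs → all inputs occur → occurs.
Generator path unavailable [OR]: South automatic transfer switch lost=occurs, Right fuel pump malfunctions=not → at least one input occurs → occurs.
Bus A unavailable [OR]: #3 breaker is down=occurs, Lower diesel generator is down=not, South battery string lost=occurs → at least one input occurs → occurs.
Bus B down [AND]: Generator path unavailable=occurs, Bus A unavailable=occurs → all inputs occur → occurs.
Data center power outage [AND]: Utility feed fails=occurs, Bus B down=occurs, #2 utility transformer lost=occurs → all inputs occur → occurs.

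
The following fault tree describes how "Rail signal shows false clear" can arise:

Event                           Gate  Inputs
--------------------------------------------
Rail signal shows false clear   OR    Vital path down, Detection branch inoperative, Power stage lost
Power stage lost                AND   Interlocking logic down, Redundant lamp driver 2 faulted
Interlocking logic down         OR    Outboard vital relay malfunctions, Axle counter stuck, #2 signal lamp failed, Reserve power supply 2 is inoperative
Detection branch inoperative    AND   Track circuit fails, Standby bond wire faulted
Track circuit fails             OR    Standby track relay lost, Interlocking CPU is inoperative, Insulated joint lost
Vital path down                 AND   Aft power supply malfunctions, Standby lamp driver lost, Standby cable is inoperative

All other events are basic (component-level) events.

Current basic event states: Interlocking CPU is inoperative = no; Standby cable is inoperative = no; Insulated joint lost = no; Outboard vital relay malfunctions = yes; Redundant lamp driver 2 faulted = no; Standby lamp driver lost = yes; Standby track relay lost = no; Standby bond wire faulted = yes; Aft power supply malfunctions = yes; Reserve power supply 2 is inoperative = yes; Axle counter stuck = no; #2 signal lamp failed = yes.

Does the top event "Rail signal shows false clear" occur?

No

Vital path down [AND]: Aft power supply malfunctions=occurs, Standby lamp driver lost=occurs, Standby cable is inoperative=not → not all inputs occur → does not occur.
Track circuit fails [OR]: Standby track relay lost=not, Interlocking CPU is inoperative=not, Insulated joint lost=not → no input occurs → does not occur.
Detection branch inoperative [AND]: Track circuit fails=not, Standby bond wire faulted=occurs → not all inputs occur → does not occur.
Interlocking logic down [OR]: Outboard vital relay malfunctions=occurs, Axle counter stuck=not, #2 signal lamp failed=occurs, Reserve power supply 2 is inoperative=occurs → at least one input occurs → occurs.
Power stage lost [AND]: Interlocking logic down=occurs, Redundant lamp driver 2 faulted=not → not all inputs occur → does not occur.
Rail signal shows false clear [OR]: Vital path down=not, Detection branch inoperative=not, Power stage lost=not → no input occurs → does not occur.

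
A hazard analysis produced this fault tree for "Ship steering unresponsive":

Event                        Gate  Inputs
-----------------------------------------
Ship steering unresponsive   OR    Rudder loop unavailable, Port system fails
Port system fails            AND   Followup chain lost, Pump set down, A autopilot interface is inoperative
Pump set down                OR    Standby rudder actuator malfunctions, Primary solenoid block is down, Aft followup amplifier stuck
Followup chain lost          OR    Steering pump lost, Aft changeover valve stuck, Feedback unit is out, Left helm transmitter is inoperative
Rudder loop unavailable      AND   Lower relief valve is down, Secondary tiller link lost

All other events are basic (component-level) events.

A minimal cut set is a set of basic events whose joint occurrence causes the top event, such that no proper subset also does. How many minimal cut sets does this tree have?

13

Rudder loop unavailable [AND]: one cut set from each child combined → 1 × 1 = 1 cut set(s).
Followup chain lost [OR]: union of children's cut sets → 4 cut set(s).
Pump set down [OR]: union of children's cut sets → 3 cut set(s).
Port system fails [AND]: one cut set from each child combined → 4 × 3 × 1 = 12 cut set(s).
Ship steering unresponsive [OR]: union of children's cut sets → 13 cut set(s).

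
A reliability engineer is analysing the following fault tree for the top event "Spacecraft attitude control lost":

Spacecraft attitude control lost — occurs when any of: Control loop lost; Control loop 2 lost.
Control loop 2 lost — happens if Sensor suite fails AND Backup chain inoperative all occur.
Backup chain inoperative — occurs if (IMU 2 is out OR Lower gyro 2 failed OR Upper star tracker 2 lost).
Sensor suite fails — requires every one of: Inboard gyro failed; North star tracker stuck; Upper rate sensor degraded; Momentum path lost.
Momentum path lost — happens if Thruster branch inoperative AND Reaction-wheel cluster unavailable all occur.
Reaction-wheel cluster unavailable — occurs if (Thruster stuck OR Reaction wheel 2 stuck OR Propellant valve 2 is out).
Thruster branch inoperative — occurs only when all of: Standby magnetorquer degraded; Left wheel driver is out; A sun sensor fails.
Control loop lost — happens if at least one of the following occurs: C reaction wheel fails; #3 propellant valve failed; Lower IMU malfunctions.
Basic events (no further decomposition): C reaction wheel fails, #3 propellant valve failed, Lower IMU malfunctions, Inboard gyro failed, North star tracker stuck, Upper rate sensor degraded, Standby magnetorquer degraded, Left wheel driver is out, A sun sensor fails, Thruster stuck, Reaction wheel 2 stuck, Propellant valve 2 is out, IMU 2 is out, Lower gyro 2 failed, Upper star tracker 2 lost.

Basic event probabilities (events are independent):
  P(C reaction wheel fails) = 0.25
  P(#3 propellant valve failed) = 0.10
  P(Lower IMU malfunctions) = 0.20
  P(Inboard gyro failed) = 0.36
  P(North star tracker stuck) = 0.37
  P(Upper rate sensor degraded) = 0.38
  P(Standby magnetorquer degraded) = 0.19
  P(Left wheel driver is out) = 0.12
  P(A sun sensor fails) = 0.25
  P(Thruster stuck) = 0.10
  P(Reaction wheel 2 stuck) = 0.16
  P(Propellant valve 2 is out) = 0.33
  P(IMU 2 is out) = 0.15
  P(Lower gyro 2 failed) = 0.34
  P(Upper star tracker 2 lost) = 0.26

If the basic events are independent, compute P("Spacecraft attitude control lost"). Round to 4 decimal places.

0.4600

P(Control loop lost) [OR] = 1 − (1−0.25) × (1−0.10) × (1−0.20) = 0.460000
P(Thruster branch inoperative) [AND] = 0.19 × 0.12 × 0.25 = 0.005700
P(Reaction-wheel cluster unavailable) [OR] = 1 − (1−0.10) × (1−0.16) × (1−0.33) = 0.493480
P(Momentum path lost) [AND] = 0.005700 × 0.493480 = 0.002813
P(Sensor suite fails) [AND] = 0.36 × 0.37 × 0.38 × 0.002813 = 0.000142
P(Backup chain inoperative) [OR] = 1 − (1−0.15) × (1−0.34) × (1−0.26) = 0.584860
P(Control loop 2 lost) [AND] = 0.000142 × 0.584860 = 0.000083
P(Spacecraft attitude control lost) [OR] = 1 − (1−0.460000) × (1−0.000083) = 0.460045
Rounded to 4 decimal places: P(Spacecraft attitude control lost) ≈ 0.4600.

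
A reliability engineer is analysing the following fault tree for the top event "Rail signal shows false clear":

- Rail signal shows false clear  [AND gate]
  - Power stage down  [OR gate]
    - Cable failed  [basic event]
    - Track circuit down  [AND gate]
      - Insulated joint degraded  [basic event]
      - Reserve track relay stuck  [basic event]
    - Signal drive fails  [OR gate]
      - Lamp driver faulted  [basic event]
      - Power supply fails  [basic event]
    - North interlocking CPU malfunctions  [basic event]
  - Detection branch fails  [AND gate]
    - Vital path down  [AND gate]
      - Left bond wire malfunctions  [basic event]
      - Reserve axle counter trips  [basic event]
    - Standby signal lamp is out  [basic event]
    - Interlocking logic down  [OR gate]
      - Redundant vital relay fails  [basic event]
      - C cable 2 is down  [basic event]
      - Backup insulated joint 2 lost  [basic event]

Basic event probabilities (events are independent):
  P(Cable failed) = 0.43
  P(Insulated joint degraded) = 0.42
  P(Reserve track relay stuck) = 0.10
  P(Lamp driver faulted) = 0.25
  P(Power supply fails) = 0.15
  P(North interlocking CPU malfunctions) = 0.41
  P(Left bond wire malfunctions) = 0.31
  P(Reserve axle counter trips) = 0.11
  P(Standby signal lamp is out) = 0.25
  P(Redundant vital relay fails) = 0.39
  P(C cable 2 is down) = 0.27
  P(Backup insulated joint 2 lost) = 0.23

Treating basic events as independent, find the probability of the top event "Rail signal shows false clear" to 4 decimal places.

0.0045

P(Track circuit down) [AND] = 0.42 × 0.10 = 0.042000
P(Signal drive fails) [OR] = 1 − (1−0.25) × (1−0.15) = 0.362500
P(Power stage down) [OR] = 1 − (1−0.43) × (1−0.042000) × (1−0.362500) × (1−0.41) = 0.794613
P(Vital path down) [AND] = 0.31 × 0.11 = 0.034100
P(Interlocking logic down) [OR] = 1 − (1−0.39) × (1−0.27) × (1−0.23) = 0.657119
P(Detection branch fails) [AND] = 0.034100 × 0.25 × 0.657119 = 0.005602
P(Rail signal shows false clear) [AND] = 0.794613 × 0.005602 = 0.004451
Rounded to 4 decimal places: P(Rail signal shows false clear) ≈ 0.0045.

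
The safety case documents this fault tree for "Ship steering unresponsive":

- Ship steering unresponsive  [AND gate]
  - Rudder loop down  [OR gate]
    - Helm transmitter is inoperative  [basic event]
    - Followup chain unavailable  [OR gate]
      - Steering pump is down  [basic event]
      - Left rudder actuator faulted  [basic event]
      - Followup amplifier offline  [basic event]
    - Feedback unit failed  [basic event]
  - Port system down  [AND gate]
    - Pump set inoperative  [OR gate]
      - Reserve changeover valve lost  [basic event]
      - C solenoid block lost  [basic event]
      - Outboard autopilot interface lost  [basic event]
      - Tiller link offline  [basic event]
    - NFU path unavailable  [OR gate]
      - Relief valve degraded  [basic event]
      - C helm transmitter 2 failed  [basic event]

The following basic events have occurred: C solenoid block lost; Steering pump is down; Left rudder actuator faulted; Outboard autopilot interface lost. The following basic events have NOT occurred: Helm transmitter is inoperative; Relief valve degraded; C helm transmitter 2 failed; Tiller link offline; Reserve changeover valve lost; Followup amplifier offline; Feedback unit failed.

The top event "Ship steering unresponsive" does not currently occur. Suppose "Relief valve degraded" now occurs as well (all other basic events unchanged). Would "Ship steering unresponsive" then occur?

Counterfactual: set "Relief valve degraded" to occurred.
Followup chain unavailable [OR]: Steering pump is down=occurs, Left rudder actuator faulted=occurs, Followup amplifier offline=not → at least one input occurs → occurs.
Rudder loop down [OR]: Helm transmitter is inoperative=not, Followup chain unavailable=occurs, Feedback unit failed=not → at least one input occurs → occurs.
Pump set inoperative [OR]: Reserve changeover valve lost=not, C solenoid block lost=occurs, Outboard autopilot interface lost=occurs, Tiller link offline=not → at least one input occurs → occurs.
NFU path unavailable [OR]: Relief valve degraded=occurs, C helm transmitter 2 failed=not → at least one input occurs → occurs.
Port system down [AND]: Pump set inoperative=occurs, NFU path unavailable=occurs → all inputs occur → occurs.
Ship steering unresponsive [AND]: Rudder loop down=occurs, Port system down=occurs → all inputs occur → occurs.

Yes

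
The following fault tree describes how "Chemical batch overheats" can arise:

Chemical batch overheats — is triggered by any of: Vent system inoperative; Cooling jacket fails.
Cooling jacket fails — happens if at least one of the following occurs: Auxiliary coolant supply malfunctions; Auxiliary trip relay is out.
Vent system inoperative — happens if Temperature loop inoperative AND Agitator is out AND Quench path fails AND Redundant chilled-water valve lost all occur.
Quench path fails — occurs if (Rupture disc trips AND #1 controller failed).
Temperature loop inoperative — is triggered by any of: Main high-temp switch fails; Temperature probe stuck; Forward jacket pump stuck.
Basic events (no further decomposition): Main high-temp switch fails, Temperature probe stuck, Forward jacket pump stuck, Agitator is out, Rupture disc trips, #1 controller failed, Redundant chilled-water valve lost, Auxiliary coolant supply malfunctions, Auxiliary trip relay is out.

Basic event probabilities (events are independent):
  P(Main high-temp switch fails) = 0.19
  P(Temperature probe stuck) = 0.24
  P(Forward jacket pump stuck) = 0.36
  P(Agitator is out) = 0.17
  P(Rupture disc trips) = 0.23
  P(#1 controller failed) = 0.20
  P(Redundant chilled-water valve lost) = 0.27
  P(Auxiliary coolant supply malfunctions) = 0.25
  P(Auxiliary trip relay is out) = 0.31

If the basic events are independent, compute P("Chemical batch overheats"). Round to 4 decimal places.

0.4832

P(Temperature loop inoperative) [OR] = 1 − (1−0.19) × (1−0.24) × (1−0.36) = 0.606016
P(Quench path fails) [AND] = 0.23 × 0.20 = 0.046000
P(Vent system inoperative) [AND] = 0.606016 × 0.17 × 0.046000 × 0.27 = 0.001280
P(Cooling jacket fails) [OR] = 1 − (1−0.25) × (1−0.31) = 0.482500
P(Chemical batch overheats) [OR] = 1 − (1−0.001280) × (1−0.482500) = 0.483162
Rounded to 4 decimal places: P(Chemical batch overheats) ≈ 0.4832.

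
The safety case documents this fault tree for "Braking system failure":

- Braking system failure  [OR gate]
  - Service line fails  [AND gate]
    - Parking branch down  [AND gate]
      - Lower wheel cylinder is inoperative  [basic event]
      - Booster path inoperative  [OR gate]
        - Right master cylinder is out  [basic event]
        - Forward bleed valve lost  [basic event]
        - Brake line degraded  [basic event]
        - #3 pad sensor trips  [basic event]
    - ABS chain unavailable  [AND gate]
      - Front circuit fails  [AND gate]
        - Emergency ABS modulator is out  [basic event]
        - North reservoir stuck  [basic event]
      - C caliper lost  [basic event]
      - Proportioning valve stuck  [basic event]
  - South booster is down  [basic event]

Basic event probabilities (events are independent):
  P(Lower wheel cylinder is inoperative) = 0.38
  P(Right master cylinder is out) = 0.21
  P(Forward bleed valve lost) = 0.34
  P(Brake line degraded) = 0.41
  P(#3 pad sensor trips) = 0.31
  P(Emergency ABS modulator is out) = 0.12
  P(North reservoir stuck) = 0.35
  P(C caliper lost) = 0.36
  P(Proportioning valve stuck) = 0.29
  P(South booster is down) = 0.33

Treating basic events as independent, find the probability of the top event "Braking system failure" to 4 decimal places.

P(Booster path inoperative) [OR] = 1 − (1−0.21) × (1−0.34) × (1−0.41) × (1−0.31) = 0.787738
P(Parking branch down) [AND] = 0.38 × 0.787738 = 0.299340
P(Front circuit fails) [AND] = 0.12 × 0.35 = 0.042000
P(ABS chain unavailable) [AND] = 0.042000 × 0.36 × 0.29 = 0.004385
P(Service line fails) [AND] = 0.299340 × 0.004385 = 0.001313
P(Braking system failure) [OR] = 1 − (1−0.001313) × (1−0.33) = 0.330880
Rounded to 4 decimal places: P(Braking system failure) ≈ 0.3309.

0.3309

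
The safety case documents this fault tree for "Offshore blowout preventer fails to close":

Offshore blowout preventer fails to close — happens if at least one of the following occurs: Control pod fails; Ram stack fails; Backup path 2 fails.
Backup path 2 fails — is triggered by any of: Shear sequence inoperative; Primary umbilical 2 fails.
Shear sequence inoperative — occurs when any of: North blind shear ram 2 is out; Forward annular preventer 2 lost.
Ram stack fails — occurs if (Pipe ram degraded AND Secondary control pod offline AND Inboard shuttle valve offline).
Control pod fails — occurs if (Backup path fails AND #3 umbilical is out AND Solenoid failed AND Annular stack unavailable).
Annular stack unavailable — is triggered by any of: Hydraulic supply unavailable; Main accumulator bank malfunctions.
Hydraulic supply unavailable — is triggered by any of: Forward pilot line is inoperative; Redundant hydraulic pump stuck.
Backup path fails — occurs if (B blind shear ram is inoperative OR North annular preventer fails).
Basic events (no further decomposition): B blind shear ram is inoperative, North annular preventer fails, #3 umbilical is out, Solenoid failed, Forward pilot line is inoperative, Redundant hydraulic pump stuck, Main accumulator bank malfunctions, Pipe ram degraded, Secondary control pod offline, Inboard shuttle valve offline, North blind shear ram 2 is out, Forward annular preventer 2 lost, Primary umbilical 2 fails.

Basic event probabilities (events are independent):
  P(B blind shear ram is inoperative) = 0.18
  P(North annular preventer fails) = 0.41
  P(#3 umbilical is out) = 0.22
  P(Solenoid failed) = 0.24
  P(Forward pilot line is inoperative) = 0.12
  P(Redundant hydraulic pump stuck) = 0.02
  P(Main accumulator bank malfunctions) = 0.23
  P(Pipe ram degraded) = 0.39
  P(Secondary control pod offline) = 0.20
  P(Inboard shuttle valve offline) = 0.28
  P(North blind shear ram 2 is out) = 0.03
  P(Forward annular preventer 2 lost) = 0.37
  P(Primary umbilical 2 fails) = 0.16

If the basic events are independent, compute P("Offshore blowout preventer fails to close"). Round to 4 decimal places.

P(Backup path fails) [OR] = 1 − (1−0.18) × (1−0.41) = 0.516200
P(Hydraulic supply unavailable) [OR] = 1 − (1−0.12) × (1−0.02) = 0.137600
P(Annular stack unavailable) [OR] = 1 − (1−0.137600) × (1−0.23) = 0.335952
P(Control pod fails) [AND] = 0.516200 × 0.22 × 0.24 × 0.335952 = 0.009156
P(Ram stack fails) [AND] = 0.39 × 0.20 × 0.28 = 0.021840
P(Shear sequence inoperative) [OR] = 1 − (1−0.03) × (1−0.37) = 0.388900
P(Backup path 2 fails) [OR] = 1 − (1−0.388900) × (1−0.16) = 0.486676
P(Offshore blowout preventer fails to close) [OR] = 1 − (1−0.009156) × (1−0.021840) × (1−0.486676) = 0.502484
Rounded to 4 decimal places: P(Offshore blowout preventer fails to close) ≈ 0.5025.

0.5025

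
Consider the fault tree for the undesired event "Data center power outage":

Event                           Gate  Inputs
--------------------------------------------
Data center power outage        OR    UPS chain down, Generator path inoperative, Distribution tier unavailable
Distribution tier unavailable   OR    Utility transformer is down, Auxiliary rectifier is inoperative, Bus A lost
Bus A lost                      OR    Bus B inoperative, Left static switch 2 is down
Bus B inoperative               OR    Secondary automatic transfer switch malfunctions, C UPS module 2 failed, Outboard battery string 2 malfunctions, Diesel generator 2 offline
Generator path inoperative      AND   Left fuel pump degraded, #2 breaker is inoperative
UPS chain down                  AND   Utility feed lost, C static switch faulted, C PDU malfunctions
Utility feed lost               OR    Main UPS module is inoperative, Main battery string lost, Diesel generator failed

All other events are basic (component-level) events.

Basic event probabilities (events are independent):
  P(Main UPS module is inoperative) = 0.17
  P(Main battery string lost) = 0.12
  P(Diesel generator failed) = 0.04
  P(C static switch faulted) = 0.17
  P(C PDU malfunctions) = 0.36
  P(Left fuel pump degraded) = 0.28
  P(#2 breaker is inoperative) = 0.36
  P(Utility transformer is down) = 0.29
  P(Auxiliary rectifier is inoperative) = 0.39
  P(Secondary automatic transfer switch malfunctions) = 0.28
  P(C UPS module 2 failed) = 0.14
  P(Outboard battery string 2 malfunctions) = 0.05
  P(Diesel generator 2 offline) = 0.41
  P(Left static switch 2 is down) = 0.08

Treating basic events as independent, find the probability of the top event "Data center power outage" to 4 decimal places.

0.8779

P(Utility feed lost) [OR] = 1 − (1−0.17) × (1−0.12) × (1−0.04) = 0.298816
P(UPS chain down) [AND] = 0.298816 × 0.17 × 0.36 = 0.018288
P(Generator path inoperative) [AND] = 0.28 × 0.36 = 0.100800
P(Bus B inoperative) [OR] = 1 − (1−0.28) × (1−0.14) × (1−0.05) × (1−0.41) = 0.652938
P(Bus A lost) [OR] = 1 − (1−0.652938) × (1−0.08) = 0.680703
P(Distribution tier unavailable) [OR] = 1 − (1−0.29) × (1−0.39) × (1−0.680703) = 0.861712
P(Data center power outage) [OR] = 1 − (1−0.018288) × (1−0.100800) × (1−0.861712) = 0.877926
Rounded to 4 decimal places: P(Data center power outage) ≈ 0.8779.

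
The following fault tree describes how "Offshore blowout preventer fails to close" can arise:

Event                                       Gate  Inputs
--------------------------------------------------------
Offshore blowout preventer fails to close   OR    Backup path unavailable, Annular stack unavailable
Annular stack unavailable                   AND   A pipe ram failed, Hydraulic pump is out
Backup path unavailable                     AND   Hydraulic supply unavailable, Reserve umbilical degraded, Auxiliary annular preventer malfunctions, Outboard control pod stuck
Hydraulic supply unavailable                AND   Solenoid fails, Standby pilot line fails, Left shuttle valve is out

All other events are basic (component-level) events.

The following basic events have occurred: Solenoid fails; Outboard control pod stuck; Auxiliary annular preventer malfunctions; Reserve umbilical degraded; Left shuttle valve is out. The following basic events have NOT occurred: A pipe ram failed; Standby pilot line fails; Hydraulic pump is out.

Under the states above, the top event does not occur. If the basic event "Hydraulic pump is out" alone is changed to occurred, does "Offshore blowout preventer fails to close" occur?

No

Counterfactual: set "Hydraulic pump is out" to occurred.
Hydraulic supply unavailable [AND]: Solenoid fails=occurs, Standby pilot line fails=not, Left shuttle valve is out=occurs → not all inputs occur → does not occur.
Backup path unavailable [AND]: Hydraulic supply unavailable=not, Reserve umbilical degraded=occurs, Auxiliary annular preventer malfunctions=occurs, Outboard control pod stuck=occurs → not all inputs occur → does not occur.
Annular stack unavailable [AND]: A pipe ram failed=not, Hydraulic pump is out=occurs → not all inputs occur → does not occur.
Offshore blowout preventer fails to close [OR]: Backup path unavailable=not, Annular stack unavailable=not → no input occurs → does not occur.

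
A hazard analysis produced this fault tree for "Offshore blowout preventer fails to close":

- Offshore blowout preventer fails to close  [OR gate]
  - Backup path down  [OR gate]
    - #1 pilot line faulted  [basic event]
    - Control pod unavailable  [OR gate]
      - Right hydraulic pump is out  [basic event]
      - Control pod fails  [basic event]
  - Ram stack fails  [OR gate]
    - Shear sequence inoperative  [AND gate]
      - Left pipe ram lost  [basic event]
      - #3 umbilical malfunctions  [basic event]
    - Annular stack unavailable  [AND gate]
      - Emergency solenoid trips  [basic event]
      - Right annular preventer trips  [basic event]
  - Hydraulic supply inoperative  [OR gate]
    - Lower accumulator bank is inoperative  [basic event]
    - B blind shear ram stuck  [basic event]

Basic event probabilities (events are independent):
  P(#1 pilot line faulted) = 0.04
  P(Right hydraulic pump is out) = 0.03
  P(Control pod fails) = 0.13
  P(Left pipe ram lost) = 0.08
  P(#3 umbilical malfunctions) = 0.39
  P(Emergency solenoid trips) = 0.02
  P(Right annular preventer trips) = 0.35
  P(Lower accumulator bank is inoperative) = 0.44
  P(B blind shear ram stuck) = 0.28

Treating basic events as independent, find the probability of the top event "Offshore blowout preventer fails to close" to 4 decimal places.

P(Control pod unavailable) [OR] = 1 − (1−0.03) × (1−0.13) = 0.156100
P(Backup path down) [OR] = 1 − (1−0.04) × (1−0.156100) = 0.189856
P(Shear sequence inoperative) [AND] = 0.08 × 0.39 = 0.031200
P(Annular stack unavailable) [AND] = 0.02 × 0.35 = 0.007000
P(Ram stack fails) [OR] = 1 − (1−0.031200) × (1−0.007000) = 0.037982
P(Hydraulic supply inoperative) [OR] = 1 − (1−0.44) × (1−0.28) = 0.596800
P(Offshore blowout preventer fails to close) [OR] = 1 − (1−0.189856) × (1−0.037982) × (1−0.596800) = 0.685757
Rounded to 4 decimal places: P(Offshore blowout preventer fails to close) ≈ 0.6858.

0.6858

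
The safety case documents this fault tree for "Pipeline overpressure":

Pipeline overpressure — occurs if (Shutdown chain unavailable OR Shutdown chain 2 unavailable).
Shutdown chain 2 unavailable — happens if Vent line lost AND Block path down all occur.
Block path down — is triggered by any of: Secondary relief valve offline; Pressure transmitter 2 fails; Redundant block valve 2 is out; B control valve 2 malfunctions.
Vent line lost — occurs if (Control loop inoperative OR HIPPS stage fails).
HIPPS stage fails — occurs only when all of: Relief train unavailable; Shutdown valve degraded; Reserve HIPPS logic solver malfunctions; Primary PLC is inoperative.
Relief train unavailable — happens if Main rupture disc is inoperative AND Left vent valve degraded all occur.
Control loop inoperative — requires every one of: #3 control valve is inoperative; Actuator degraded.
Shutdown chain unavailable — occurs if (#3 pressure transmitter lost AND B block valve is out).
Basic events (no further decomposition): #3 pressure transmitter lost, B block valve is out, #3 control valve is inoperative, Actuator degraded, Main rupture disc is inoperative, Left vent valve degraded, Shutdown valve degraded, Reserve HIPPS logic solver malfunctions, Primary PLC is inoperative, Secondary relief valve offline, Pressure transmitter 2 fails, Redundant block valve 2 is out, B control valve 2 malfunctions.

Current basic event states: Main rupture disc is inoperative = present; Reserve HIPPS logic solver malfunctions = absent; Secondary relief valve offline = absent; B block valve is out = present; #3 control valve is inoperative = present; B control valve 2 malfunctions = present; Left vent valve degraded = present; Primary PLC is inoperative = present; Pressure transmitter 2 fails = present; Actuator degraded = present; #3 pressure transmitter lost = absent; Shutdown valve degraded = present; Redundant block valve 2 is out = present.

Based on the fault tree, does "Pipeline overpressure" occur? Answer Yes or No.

Shutdown chain unavailable [AND]: #3 pressure transmitter lost=not, B block valve is out=occurs → not all inputs occur → does not occur.
Control loop inoperative [AND]: #3 control valve is inoperative=occurs, Actuator degraded=occurs → all inputs occur → occurs.
Relief train unavailable [AND]: Main rupture disc is inoperative=occurs, Left vent valve degraded=occurs → all inputs occur → occurs.
HIPPS stage fails [AND]: Relief train unavailable=occurs, Shutdown valve degraded=occurs, Reserve HIPPS logic solver malfunctions=not, Primary PLC is inoperative=occurs → not all inputs occur → does not occur.
Vent line lost [OR]: Control loop inoperative=occurs, HIPPS stage fails=not → at least one input occurs → occurs.
Block path down [OR]: Secondary relief valve offline=not, Pressure transmitter 2 fails=occurs, Redundant block valve 2 is out=occurs, B control valve 2 malfunctions=occurs → at least one input occurs → occurs.
Shutdown chain 2 unavailable [AND]: Vent line lost=occurs, Block path down=occurs → all inputs occur → occurs.
Pipeline overpressure [OR]: Shutdown chain unavailable=not, Shutdown chain 2 unavailable=occurs → at least one input occurs → occurs.

Yes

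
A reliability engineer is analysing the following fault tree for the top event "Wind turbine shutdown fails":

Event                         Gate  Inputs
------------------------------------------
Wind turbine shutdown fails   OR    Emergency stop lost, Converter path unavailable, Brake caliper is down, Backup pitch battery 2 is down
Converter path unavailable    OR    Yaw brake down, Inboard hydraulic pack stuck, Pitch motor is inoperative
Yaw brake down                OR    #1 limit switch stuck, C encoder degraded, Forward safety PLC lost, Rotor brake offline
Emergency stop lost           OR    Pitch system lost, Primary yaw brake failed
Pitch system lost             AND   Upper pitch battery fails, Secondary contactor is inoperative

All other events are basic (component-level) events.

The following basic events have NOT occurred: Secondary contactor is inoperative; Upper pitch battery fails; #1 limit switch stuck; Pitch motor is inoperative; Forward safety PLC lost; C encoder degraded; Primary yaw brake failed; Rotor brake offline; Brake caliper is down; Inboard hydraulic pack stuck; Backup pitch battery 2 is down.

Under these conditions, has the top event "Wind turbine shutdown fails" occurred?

Pitch system lost [AND]: Upper pitch battery fails=not, Secondary contactor is inoperative=not → not all inputs occur → does not occur.
Emergency stop lost [OR]: Pitch system lost=not, Primary yaw brake failed=not → no input occurs → does not occur.
Yaw brake down [OR]: #1 limit switch stuck=not, C encoder degraded=not, Forward safety PLC lost=not, Rotor brake offline=not → no input occurs → does not occur.
Converter path unavailable [OR]: Yaw brake down=not, Inboard hydraulic pack stuck=not, Pitch motor is inoperative=not → no input occurs → does not occur.
Wind turbine shutdown fails [OR]: Emergency stop lost=not, Converter path unavailable=not, Brake caliper is down=not, Backup pitch battery 2 is down=not → no input occurs → does not occur.

No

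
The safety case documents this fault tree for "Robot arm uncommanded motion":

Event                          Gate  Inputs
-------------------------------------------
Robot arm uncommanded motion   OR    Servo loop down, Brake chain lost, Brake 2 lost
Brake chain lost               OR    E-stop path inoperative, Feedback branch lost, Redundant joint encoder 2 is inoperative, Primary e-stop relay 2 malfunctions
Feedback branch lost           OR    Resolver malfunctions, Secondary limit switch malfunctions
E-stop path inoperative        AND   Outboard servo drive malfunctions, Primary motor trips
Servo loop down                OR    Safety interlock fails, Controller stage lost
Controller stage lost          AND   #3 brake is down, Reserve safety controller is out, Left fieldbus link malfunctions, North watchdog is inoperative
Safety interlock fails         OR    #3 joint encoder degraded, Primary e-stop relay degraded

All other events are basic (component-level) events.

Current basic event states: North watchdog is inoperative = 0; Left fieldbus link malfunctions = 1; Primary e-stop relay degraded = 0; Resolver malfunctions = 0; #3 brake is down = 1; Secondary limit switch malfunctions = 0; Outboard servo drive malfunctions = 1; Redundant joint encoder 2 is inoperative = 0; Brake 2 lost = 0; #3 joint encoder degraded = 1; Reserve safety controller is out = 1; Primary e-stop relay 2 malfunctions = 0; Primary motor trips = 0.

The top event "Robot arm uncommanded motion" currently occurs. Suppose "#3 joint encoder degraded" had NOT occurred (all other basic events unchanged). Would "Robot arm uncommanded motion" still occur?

Counterfactual: set "#3 joint encoder degraded" to not occurred.
Safety interlock fails [OR]: #3 joint encoder degraded=not, Primary e-stop relay degraded=not → no input occurs → does not occur.
Controller stage lost [AND]: #3 brake is down=occurs, Reserve safety controller is out=occurs, Left fieldbus link malfunctions=occurs, North watchdog is inoperative=not → not all inputs occur → does not occur.
Servo loop down [OR]: Safety interlock fails=not, Controller stage lost=not → no input occurs → does not occur.
E-stop path inoperative [AND]: Outboard servo drive malfunctions=occurs, Primary motor trips=not → not all inputs occur → does not occur.
Feedback branch lost [OR]: Resolver malfunctions=not, Secondary limit switch malfunctions=not → no input occurs → does not occur.
Brake chain lost [OR]: E-stop path inoperative=not, Feedback branch lost=not, Redundant joint encoder 2 is inoperative=not, Primary e-stop relay 2 malfunctions=not → no input occurs → does not occur.
Robot arm uncommanded motion [OR]: Servo loop down=not, Brake chain lost=not, Brake 2 lost=not → no input occurs → does not occur.

No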